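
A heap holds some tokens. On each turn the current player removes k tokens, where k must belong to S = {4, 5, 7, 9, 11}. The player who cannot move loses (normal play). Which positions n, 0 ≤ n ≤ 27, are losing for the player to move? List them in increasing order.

G(0) = 0
G(1) = mex{} = 0
G(2) = mex{} = 0
G(3) = mex{} = 0
G(4) = mex{0} = 1
G(5) = mex{0,0} = 1
G(6) = mex{0,0} = 1
G(7) = mex{0,0,0} = 1
G(8) = mex{1,0,0} = 2
G(9) = mex{1,1,0,0} = 2
G(10) = mex{1,1,0,0} = 2
G(11) = mex{1,1,1,0,0} = 2
G(12) = mex{2,1,1,0,0} = 3
G(13) = mex{2,2,1,1,0} = 3
G(14) = mex{2,2,1,1,0} = 3
G(15) = mex{2,2,2,1,1} = 0
G(16) = mex{3,2,2,1,1} = 0
G(17) = mex{3,3,2,2,1} = 0
G(18) = mex{3,3,2,2,1} = 0
G(19) = mex{0,3,3,2,2} = 1
G(20) = mex{0,0,3,2,2} = 1
G(21) = mex{0,0,3,3,2} = 1
G(22) = mex{0,0,0,3,2} = 1
G(23) = mex{1,0,0,3,3} = 2
G(24) = mex{1,1,0,0,3} = 2
G(25) = mex{1,1,0,0,3} = 2
G(26) = mex{1,1,1,0,0} = 2
G(27) = mex{2,1,1,0,0} = 3
P-positions are exactly the n with G(n) = 0.

0, 1, 2, 3, 15, 16, 17, 18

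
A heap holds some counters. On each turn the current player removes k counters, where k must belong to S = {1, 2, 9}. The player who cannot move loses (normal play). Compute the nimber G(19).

3

G(0) = 0
G(1) = mex{0} = 1
G(2) = mex{1,0} = 2
G(3) = mex{2,1} = 0
G(4) = mex{0,2} = 1
G(5) = mex{1,0} = 2
G(6) = mex{2,1} = 0
G(7) = mex{0,2} = 1
G(8) = mex{1,0} = 2
G(9) = mex{2,1,0} = 3
G(10) = mex{3,2,1} = 0
G(11) = mex{0,3,2} = 1
G(12) = mex{1,0,0} = 2
G(13) = mex{2,1,1} = 0
G(14) = mex{0,2,2} = 1
G(15) = mex{1,0,0} = 2
G(16) = mex{2,1,1} = 0
G(17) = mex{0,2,2} = 1
G(18) = mex{1,0,3} = 2
G(19) = mex{2,1,0} = 3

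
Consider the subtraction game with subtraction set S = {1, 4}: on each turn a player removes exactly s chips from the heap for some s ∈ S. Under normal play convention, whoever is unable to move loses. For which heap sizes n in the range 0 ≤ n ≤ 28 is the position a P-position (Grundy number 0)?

n :  0  1  2  3  4  5  6  7  8  9 10 11 12 13 14 15 16 17 18 19 20 21 22 23 24 25 26 27 28
G :  0  1  0  1  2  0  1  0  1  2  0  1  0  1  2  0  1  0  1  2  0  1  0  1  2  0  1  0  1
P-positions are exactly the n with G(n) = 0.

0, 2, 5, 7, 10, 12, 15, 17, 20, 22, 25, 27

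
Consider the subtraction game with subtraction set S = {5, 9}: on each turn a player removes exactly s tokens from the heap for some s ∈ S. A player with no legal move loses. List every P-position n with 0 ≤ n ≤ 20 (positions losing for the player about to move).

0, 1, 2, 3, 4, 14, 15, 16, 17, 18

n :  0  1  2  3  4  5  6  7  8  9 10 11 12 13 14 15 16 17 18 19 20
G :  0  0  0  0  0  1  1  1  1  1  2  2  2  2  0  0  0  0  0  1  1
P-positions are exactly the n with G(n) = 0.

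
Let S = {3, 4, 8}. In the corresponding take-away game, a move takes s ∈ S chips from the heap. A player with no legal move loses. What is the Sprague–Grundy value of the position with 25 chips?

n :  0  1  2  3  4  5  6  7  8  9 10 11 12 13 14 15 16 17 18 19 20 21 22 23 24 25
G :  0  0  0  1  1  1  2  0  2  3  1  3  0  0  0  1  1  1  2  0  2  3  1  3  0  0

0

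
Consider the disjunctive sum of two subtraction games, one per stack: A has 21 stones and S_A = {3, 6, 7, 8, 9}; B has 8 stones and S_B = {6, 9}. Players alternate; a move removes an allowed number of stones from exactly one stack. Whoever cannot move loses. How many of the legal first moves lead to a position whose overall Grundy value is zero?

Stack A, S = {3, 6, 7, 8, 9}:
G(0) = 0
G(1) = mex{} = 0
G(2) = mex{} = 0
G(3) = mex{0} = 1
G(4) = mex{0} = 1
G(5) = mex{0} = 1
G(6) = mex{1,0} = 2
G(7) = mex{1,0,0} = 2
G(8) = mex{1,0,0,0} = 2
G(9) = mex{2,1,0,0,0} = 3
G(10) = mex{2,1,1,0,0} = 3
G(11) = mex{2,1,1,1,0} = 3
G(12) = mex{3,2,1,1,1} = 0
G(13) = mex{3,2,2,1,1} = 0
G(14) = mex{3,2,2,2,1} = 0
G(15) = mex{0,3,2,2,2} = 1
G(16) = mex{0,3,3,2,2} = 1
G(17) = mex{0,3,3,3,2} = 1
G(18) = mex{1,0,3,3,3} = 2
G(19) = mex{1,0,0,3,3} = 2
G(20) = mex{1,0,0,0,3} = 2
G(21) = mex{2,1,0,0,0} = 3
G_A(21) = 3.
Stack B, S = {6, 9}:
n : 0 1 2 3 4 5 6 7 8
G : 0 0 0 0 0 0 1 1 1
G_B(8) = 1.
Combined Grundy value = 3 ⊕ 1 = 2.
A winning move leaves total XOR = 0, i.e. changes one component's Grundy value g to g ⊕ X where X is the current total.
Stack A: need g' = 3⊕2 = 1. Options: 21−3→G=2, 21−6→G=1, 21−7→G=0, 21−8→G=0, 21−9→G=0. Hits: 1.
Stack B: need g' = 1⊕2 = 3. Options: 8−6→G=0. Hits: 0.

1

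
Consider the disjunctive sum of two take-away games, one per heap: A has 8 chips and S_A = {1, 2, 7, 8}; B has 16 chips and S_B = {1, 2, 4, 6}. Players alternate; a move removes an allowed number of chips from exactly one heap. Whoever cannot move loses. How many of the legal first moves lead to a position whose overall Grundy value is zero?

Heap A, S = {1, 2, 7, 8}:
n : 0 1 2 3 4 5 6 7 8
G : 0 1 2 0 1 2 0 1 2
G_A(8) = 2.
Heap B, S = {1, 2, 4, 6}:
G(0) = 0
G(1) = mex{0} = 1
G(2) = mex{1,0} = 2
G(3) = mex{2,1} = 0
G(4) = mex{0,2,0} = 1
G(5) = mex{1,0,1} = 2
G(6) = mex{2,1,2,0} = 3
G(7) = mex{3,2,0,1} = 4
G(8) = mex{4,3,1,2} = 0
G(9) = mex{0,4,2,0} = 1
G(10) = mex{1,0,3,1} = 2
G(11) = mex{2,1,4,2} = 0
G(12) = mex{0,2,0,3} = 1
G(13) = mex{1,0,1,4} = 2
G(14) = mex{2,1,2,0} = 3
G(15) = mex{3,2,0,1} = 4
G(16) = mex{4,3,1,2} = 0
G_B(16) = 0.
Combined Grundy value = 2 ⊕ 0 = 2.
A winning move leaves total XOR = 0, i.e. changes one component's Grundy value g to g ⊕ X where X is the current total.
Heap A: need g' = 2⊕2 = 0. Options: 8−1→G=1, 8−2→G=0, 8−7→G=1, 8−8→G=0. Hits: 2.
Heap B: need g' = 0⊕2 = 2. Options: 16−1→G=4, 16−2→G=3, 16−4→G=1, 16−6→G=2. Hits: 1.

3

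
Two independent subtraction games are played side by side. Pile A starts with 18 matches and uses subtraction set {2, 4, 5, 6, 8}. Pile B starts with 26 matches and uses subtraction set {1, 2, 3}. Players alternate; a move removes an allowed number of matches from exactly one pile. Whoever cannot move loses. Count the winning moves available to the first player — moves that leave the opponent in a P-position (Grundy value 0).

Pile A, S = {2, 4, 5, 6, 8}:
G(0) = 0
G(1) = mex{} = 0
G(2) = mex{0} = 1
G(3) = mex{0} = 1
G(4) = mex{1,0} = 2
G(5) = mex{1,0,0} = 2
G(6) = mex{2,1,0,0} = 3
G(7) = mex{2,1,1,0} = 3
G(8) = mex{3,2,1,1,0} = 4
G(9) = mex{3,2,2,1,0} = 4
G(10) = mex{4,3,2,2,1} = 0
G(11) = mex{4,3,3,2,1} = 0
G(12) = mex{0,4,3,3,2} = 1
G(13) = mex{0,4,4,3,2} = 1
G(14) = mex{1,0,4,4,3} = 2
G(15) = mex{1,0,0,4,3} = 2
G(16) = mex{2,1,0,0,4} = 3
G(17) = mex{2,1,1,0,4} = 3
G(18) = mex{3,2,1,1,0} = 4
G_A(18) = 4.
Pile B, S = {1, 2, 3}:
G(0) = 0
G(1) = mex{0} = 1
G(2) = mex{1,0} = 2
G(3) = mex{2,1,0} = 3
G(4) = mex{3,2,1} = 0
G(5) = mex{0,3,2} = 1
G(6) = mex{1,0,3} = 2
G(7) = mex{2,1,0} = 3
G(8) = mex{3,2,1} = 0
G(9) = mex{0,3,2} = 1
G(10) = mex{1,0,3} = 2
G(11) = mex{2,1,0} = 3
G(12) = mex{3,2,1} = 0
G(13) = mex{0,3,2} = 1
G(14) = mex{1,0,3} = 2
G(15) = mex{2,1,0} = 3
G(16) = mex{3,2,1} = 0
G(17) = mex{0,3,2} = 1
G(18) = mex{1,0,3} = 2
G(19) = mex{2,1,0} = 3
G(20) = mex{3,2,1} = 0
G(21) = mex{0,3,2} = 1
G(22) = mex{1,0,3} = 2
G(23) = mex{2,1,0} = 3
G(24) = mex{3,2,1} = 0
G(25) = mex{0,3,2} = 1
G(26) = mex{1,0,3} = 2
G_B(26) = 2.
Combined Grundy value = 4 ⊕ 2 = 6.
A winning move leaves total XOR = 0, i.e. changes one component's Grundy value g to g ⊕ X where X is the current total.
Pile A: need g' = 4⊕6 = 2. Options: 18−2→G=3, 18−4→G=2, 18−5→G=1, 18−6→G=1, 18−8→G=0. Hits: 1.
Pile B: need g' = 2⊕6 = 4. Options: 26−1→G=1, 26−2→G=0, 26−3→G=3. Hits: 0.

1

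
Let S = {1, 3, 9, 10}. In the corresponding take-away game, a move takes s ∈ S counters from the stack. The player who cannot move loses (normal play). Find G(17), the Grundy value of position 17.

G(0) = 0
G(1) = mex{0} = 1
G(2) = mex{1} = 0
G(3) = mex{0,0} = 1
G(4) = mex{1,1} = 0
G(5) = mex{0,0} = 1
G(6) = mex{1,1} = 0
G(7) = mex{0,0} = 1
G(8) = mex{1,1} = 0
G(9) = mex{0,0,0} = 1
G(10) = mex{1,1,1,0} = 2
G(11) = mex{2,0,0,1} = 3
G(12) = mex{3,1,1,0} = 2
G(13) = mex{2,2,0,1} = 3
G(14) = mex{3,3,1,0} = 2
G(15) = mex{2,2,0,1} = 3
G(16) = mex{3,3,1,0} = 2
G(17) = mex{2,2,0,1} = 3

3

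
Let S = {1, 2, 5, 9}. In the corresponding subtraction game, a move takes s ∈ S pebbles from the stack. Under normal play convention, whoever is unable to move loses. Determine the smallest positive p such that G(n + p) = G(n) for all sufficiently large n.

10

G(0) = 0
G(1) = mex{0} = 1
G(2) = mex{1,0} = 2
G(3) = mex{2,1} = 0
G(4) = mex{0,2} = 1
G(5) = mex{1,0,0} = 2
G(6) = mex{2,1,1} = 0
G(7) = mex{0,2,2} = 1
G(8) = mex{1,0,0} = 2
G(9) = mex{2,1,1,0} = 3
G(10) = mex{3,2,2,1} = 0
G(11) = mex{0,3,0,2} = 1
G(12) = mex{1,0,1,0} = 2
G(13) = mex{2,1,2,1} = 0
G(14) = mex{0,2,3,2} = 1
G(15) = mex{1,0,0,0} = 2
G(16) = mex{2,1,1,1} = 0
G(17) = mex{0,2,2,2} = 1
G(18) = mex{1,0,0,3} = 2
G(19) = mex{2,1,1,0} = 3
G(20) = mex{3,2,2,1} = 0
G(21) = mex{0,3,0,2} = 1
G(n+10) = G(n) holds for n = 0,…,8 (a full window of length max(S) = 9), so the sequence is purely periodic with period 10.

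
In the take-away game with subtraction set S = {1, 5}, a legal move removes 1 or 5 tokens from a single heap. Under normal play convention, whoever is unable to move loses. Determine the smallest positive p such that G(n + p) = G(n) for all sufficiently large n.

G(0) = 0
G(1) = mex{0} = 1
G(2) = mex{1} = 0
G(3) = mex{0} = 1
G(4) = mex{1} = 0
G(5) = mex{0,0} = 1
G(6) = mex{1,1} = 0
G(7) = mex{0,0} = 1
G(8) = mex{1,1} = 0
G(9) = mex{0,0} = 1
G(10) = mex{1,1} = 0
G(11) = mex{0,0} = 1
G(12) = mex{1,1} = 0
G(13) = mex{0,0} = 1
G(14) = mex{1,1} = 0
G(n+2) = G(n) holds for n = 0,…,4 (a full window of length max(S) = 5), so the sequence is purely periodic with period 2.

2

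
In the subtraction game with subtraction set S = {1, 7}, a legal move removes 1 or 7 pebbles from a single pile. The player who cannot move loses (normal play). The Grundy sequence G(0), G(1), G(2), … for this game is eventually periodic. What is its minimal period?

n :  0  1  2  3  4  5  6  7  8  9 10 11 12 13 14
G :  0  1  0  1  0  1  0  1  0  1  0  1  0  1  0
G(n+2) = G(n) holds for n = 0,…,6 (a full window of length max(S) = 7), so the sequence is purely periodic with period 2.

2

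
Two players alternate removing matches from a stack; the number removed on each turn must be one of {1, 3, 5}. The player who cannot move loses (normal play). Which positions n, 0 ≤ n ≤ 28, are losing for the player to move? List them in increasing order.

n :  0  1  2  3  4  5  6  7  8  9 10 11 12 13 14 15 16 17 18 19 20 21 22 23 24 25 26 27 28
G :  0  1  0  1  0  1  0  1  0  1  0  1  0  1  0  1  0  1  0  1  0  1  0  1  0  1  0  1  0
P-positions are exactly the n with G(n) = 0.

0, 2, 4, 6, 8, 10, 12, 14, 16, 18, 20, 22, 24, 26, 28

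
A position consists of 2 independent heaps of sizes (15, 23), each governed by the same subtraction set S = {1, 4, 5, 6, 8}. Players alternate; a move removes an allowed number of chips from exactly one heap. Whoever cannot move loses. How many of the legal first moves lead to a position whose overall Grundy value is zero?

4

All heaps use S = {1, 4, 5, 6, 8}:
G(0) = 0
G(1) = mex{0} = 1
G(2) = mex{1} = 0
G(3) = mex{0} = 1
G(4) = mex{1,0} = 2
G(5) = mex{2,1,0} = 3
G(6) = mex{3,0,1,0} = 2
G(7) = mex{2,1,0,1} = 3
G(8) = mex{3,2,1,0,0} = 4
G(9) = mex{4,3,2,1,1} = 0
G(10) = mex{0,2,3,2,0} = 1
G(11) = mex{1,3,2,3,1} = 0
G(12) = mex{0,4,3,2,2} = 1
G(13) = mex{1,0,4,3,3} = 2
G(14) = mex{2,1,0,4,2} = 3
G(15) = mex{3,0,1,0,3} = 2
G(16) = mex{2,1,0,1,4} = 3
G(17) = mex{3,2,1,0,0} = 4
G(18) = mex{4,3,2,1,1} = 0
G(19) = mex{0,2,3,2,0} = 1
G(20) = mex{1,3,2,3,1} = 0
G(21) = mex{0,4,3,2,2} = 1
G(22) = mex{1,0,4,3,3} = 2
G(23) = mex{2,1,0,4,2} = 3
Heap A: G(15) = 2.
Heap B: G(23) = 3.
Combined Grundy value = 2 ⊕ 3 = 1.
A winning move leaves total XOR = 0, i.e. changes one component's Grundy value g to g ⊕ X where X is the current total.
Heap A: need g' = 2⊕1 = 3. Options: 15−1→G=3, 15−4→G=0, 15−5→G=1, 15−6→G=0, 15−8→G=3. Hits: 2.
Heap B: need g' = 3⊕1 = 2. Options: 23−1→G=2, 23−4→G=1, 23−5→G=0, 23−6→G=4, 23−8→G=2. Hits: 2.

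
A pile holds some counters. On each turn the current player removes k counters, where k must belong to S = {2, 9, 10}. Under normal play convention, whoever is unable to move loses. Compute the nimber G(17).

n :  0  1  2  3  4  5  6  7  8  9 10 11 12 13 14 15 16 17
G :  0  0  1  1  0  0  1  1  0  2  1  3  0  2  1  3  0  2

2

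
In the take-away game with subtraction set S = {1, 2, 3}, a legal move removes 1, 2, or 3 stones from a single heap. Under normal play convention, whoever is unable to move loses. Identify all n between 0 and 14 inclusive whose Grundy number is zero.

0, 4, 8, 12

G(0) = 0
G(1) = mex{0} = 1
G(2) = mex{1,0} = 2
G(3) = mex{2,1,0} = 3
G(4) = mex{3,2,1} = 0
G(5) = mex{0,3,2} = 1
G(6) = mex{1,0,3} = 2
G(7) = mex{2,1,0} = 3
G(8) = mex{3,2,1} = 0
G(9) = mex{0,3,2} = 1
G(10) = mex{1,0,3} = 2
G(11) = mex{2,1,0} = 3
G(12) = mex{3,2,1} = 0
G(13) = mex{0,3,2} = 1
G(14) = mex{1,0,3} = 2
P-positions are exactly the n with G(n) = 0.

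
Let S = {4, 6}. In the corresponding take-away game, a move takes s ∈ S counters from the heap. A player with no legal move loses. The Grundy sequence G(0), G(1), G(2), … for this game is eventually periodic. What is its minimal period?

10

G(0) = 0
G(1) = mex{} = 0
G(2) = mex{} = 0
G(3) = mex{} = 0
G(4) = mex{0} = 1
G(5) = mex{0} = 1
G(6) = mex{0,0} = 1
G(7) = mex{0,0} = 1
G(8) = mex{1,0} = 2
G(9) = mex{1,0} = 2
G(10) = mex{1,1} = 0
G(11) = mex{1,1} = 0
G(12) = mex{2,1} = 0
G(13) = mex{2,1} = 0
G(14) = mex{0,2} = 1
G(15) = mex{0,2} = 1
G(16) = mex{0,0} = 1
G(17) = mex{0,0} = 1
G(18) = mex{1,0} = 2
G(19) = mex{1,0} = 2
G(20) = mex{1,1} = 0
G(21) = mex{1,1} = 0
G(n+10) = G(n) holds for n = 0,…,5 (a full window of length max(S) = 6), so the sequence is purely periodic with period 10.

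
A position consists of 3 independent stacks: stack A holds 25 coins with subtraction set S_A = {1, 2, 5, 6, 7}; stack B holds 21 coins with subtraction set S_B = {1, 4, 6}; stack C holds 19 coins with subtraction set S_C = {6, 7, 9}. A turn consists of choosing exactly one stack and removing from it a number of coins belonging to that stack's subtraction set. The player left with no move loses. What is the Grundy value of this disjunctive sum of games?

1

Stack A, S = {1, 2, 5, 6, 7}:
G(0) = 0
G(1) = mex{0} = 1
G(2) = mex{1,0} = 2
G(3) = mex{2,1} = 0
G(4) = mex{0,2} = 1
G(5) = mex{1,0,0} = 2
G(6) = mex{2,1,1,0} = 3
G(7) = mex{3,2,2,1,0} = 4
G(8) = mex{4,3,0,2,1} = 5
G(9) = mex{5,4,1,0,2} = 3
G(10) = mex{3,5,2,1,0} = 4
G(11) = mex{4,3,3,2,1} = 0
G(12) = mex{0,4,4,3,2} = 1
G(13) = mex{1,0,5,4,3} = 2
G(14) = mex{2,1,3,5,4} = 0
G(15) = mex{0,2,4,3,5} = 1
G(16) = mex{1,0,0,4,3} = 2
G(17) = mex{2,1,1,0,4} = 3
G(18) = mex{3,2,2,1,0} = 4
G(19) = mex{4,3,0,2,1} = 5
G(20) = mex{5,4,1,0,2} = 3
G(21) = mex{3,5,2,1,0} = 4
G(22) = mex{4,3,3,2,1} = 0
G(23) = mex{0,4,4,3,2} = 1
G(24) = mex{1,0,5,4,3} = 2
G(25) = mex{2,1,3,5,4} = 0
G_A(25) = 0.
Stack B, S = {1, 4, 6}:
G(0) = 0
G(1) = mex{0} = 1
G(2) = mex{1} = 0
G(3) = mex{0} = 1
G(4) = mex{1,0} = 2
G(5) = mex{2,1} = 0
G(6) = mex{0,0,0} = 1
G(7) = mex{1,1,1} = 0
G(8) = mex{0,2,0} = 1
G(9) = mex{1,0,1} = 2
G(10) = mex{2,1,2} = 0
G(11) = mex{0,0,0} = 1
G(12) = mex{1,1,1} = 0
G(13) = mex{0,2,0} = 1
G(14) = mex{1,0,1} = 2
G(15) = mex{2,1,2} = 0
G(16) = mex{0,0,0} = 1
G(17) = mex{1,1,1} = 0
G(18) = mex{0,2,0} = 1
G(19) = mex{1,0,1} = 2
G(20) = mex{2,1,2} = 0
G(21) = mex{0,0,0} = 1
G_B(21) = 1.
Stack C, S = {6, 7, 9}:
n :  0  1  2  3  4  5  6  7  8  9 10 11 12 13 14 15 16 17 18 19
G :  0  0  0  0  0  0  1  1  1  1  1  1  2  2  2  0  0  0  0  0
G_C(19) = 0.
Combined Grundy value = 0 ⊕ 1 ⊕ 0 = 1.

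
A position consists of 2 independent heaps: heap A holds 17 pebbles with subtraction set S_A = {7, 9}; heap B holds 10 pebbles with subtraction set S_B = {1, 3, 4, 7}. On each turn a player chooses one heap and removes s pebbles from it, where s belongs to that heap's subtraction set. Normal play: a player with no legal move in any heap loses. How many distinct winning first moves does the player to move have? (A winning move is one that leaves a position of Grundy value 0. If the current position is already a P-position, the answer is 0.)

0

Heap A, S = {7, 9}:
G(0) = 0
G(1) = mex{} = 0
G(2) = mex{} = 0
G(3) = mex{} = 0
G(4) = mex{} = 0
G(5) = mex{} = 0
G(6) = mex{} = 0
G(7) = mex{0} = 1
G(8) = mex{0} = 1
G(9) = mex{0,0} = 1
G(10) = mex{0,0} = 1
G(11) = mex{0,0} = 1
G(12) = mex{0,0} = 1
G(13) = mex{0,0} = 1
G(14) = mex{1,0} = 2
G(15) = mex{1,0} = 2
G(16) = mex{1,1} = 0
G(17) = mex{1,1} = 0
G_A(17) = 0.
Heap B, S = {1, 3, 4, 7}:
n :  0  1  2  3  4  5  6  7  8  9 10
G :  0  1  0  1  2  3  2  3  0  1  0
G_B(10) = 0.
Combined Grundy value = 0 ⊕ 0 = 0.
A winning move leaves total XOR = 0, i.e. changes one component's Grundy value g to g ⊕ X where X is the current total.
Heap A: target g' = 0⊕0 = 0, but every legal move changes the Grundy value (mex property), so 0 moves.
Heap B: target g' = 0⊕0 = 0, but every legal move changes the Grundy value (mex property), so 0 moves.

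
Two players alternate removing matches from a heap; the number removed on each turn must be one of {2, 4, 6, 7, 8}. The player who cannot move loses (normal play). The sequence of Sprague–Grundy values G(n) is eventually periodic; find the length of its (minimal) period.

10

n :  0  1  2  3  4  5  6  7  8  9 10 11 12 13 14 15 16 17 18 19 20 21
G :  0  0  1  1  2  2  3  3  4  4  0  0  1  1  2  2  3  3  4  4  0  0
G(n+10) = G(n) holds for n = 0,…,7 (a full window of length max(S) = 8), so the sequence is purely periodic with period 10.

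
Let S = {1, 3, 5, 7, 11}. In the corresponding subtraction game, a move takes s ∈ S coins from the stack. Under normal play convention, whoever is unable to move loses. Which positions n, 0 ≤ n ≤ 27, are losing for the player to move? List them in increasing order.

0, 2, 4, 6, 8, 10, 12, 14, 16, 18, 20, 22, 24, 26

G(0) = 0
G(1) = mex{0} = 1
G(2) = mex{1} = 0
G(3) = mex{0,0} = 1
G(4) = mex{1,1} = 0
G(5) = mex{0,0,0} = 1
G(6) = mex{1,1,1} = 0
G(7) = mex{0,0,0,0} = 1
G(8) = mex{1,1,1,1} = 0
G(9) = mex{0,0,0,0} = 1
G(10) = mex{1,1,1,1} = 0
G(11) = mex{0,0,0,0,0} = 1
G(12) = mex{1,1,1,1,1} = 0
G(13) = mex{0,0,0,0,0} = 1
G(14) = mex{1,1,1,1,1} = 0
G(15) = mex{0,0,0,0,0} = 1
G(16) = mex{1,1,1,1,1} = 0
G(17) = mex{0,0,0,0,0} = 1
G(18) = mex{1,1,1,1,1} = 0
G(19) = mex{0,0,0,0,0} = 1
G(20) = mex{1,1,1,1,1} = 0
G(21) = mex{0,0,0,0,0} = 1
G(22) = mex{1,1,1,1,1} = 0
G(23) = mex{0,0,0,0,0} = 1
G(24) = mex{1,1,1,1,1} = 0
G(25) = mex{0,0,0,0,0} = 1
G(26) = mex{1,1,1,1,1} = 0
G(27) = mex{0,0,0,0,0} = 1
P-positions are exactly the n with G(n) = 0.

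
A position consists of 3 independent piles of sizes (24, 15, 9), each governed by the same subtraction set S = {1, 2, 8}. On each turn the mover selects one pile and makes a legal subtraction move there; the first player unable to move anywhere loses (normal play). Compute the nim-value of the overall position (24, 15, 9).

All piles use S = {1, 2, 8}:
G(0) = 0
G(1) = mex{0} = 1
G(2) = mex{1,0} = 2
G(3) = mex{2,1} = 0
G(4) = mex{0,2} = 1
G(5) = mex{1,0} = 2
G(6) = mex{2,1} = 0
G(7) = mex{0,2} = 1
G(8) = mex{1,0,0} = 2
G(9) = mex{2,1,1} = 0
G(10) = mex{0,2,2} = 1
G(11) = mex{1,0,0} = 2
G(12) = mex{2,1,1} = 0
G(13) = mex{0,2,2} = 1
G(14) = mex{1,0,0} = 2
G(15) = mex{2,1,1} = 0
G(16) = mex{0,2,2} = 1
G(17) = mex{1,0,0} = 2
G(18) = mex{2,1,1} = 0
G(19) = mex{0,2,2} = 1
G(20) = mex{1,0,0} = 2
G(21) = mex{2,1,1} = 0
G(22) = mex{0,2,2} = 1
G(23) = mex{1,0,0} = 2
G(24) = mex{2,1,1} = 0
Pile A: G(24) = 0.
Pile B: G(15) = 0.
Pile C: G(9) = 0.
Combined Grundy value = 0 ⊕ 0 ⊕ 0 = 0.

0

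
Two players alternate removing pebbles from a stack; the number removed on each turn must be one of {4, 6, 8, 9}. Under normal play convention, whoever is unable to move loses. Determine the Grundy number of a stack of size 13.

G(0) = 0
G(1) = mex{} = 0
G(2) = mex{} = 0
G(3) = mex{} = 0
G(4) = mex{0} = 1
G(5) = mex{0} = 1
G(6) = mex{0,0} = 1
G(7) = mex{0,0} = 1
G(8) = mex{1,0,0} = 2
G(9) = mex{1,0,0,0} = 2
G(10) = mex{1,1,0,0} = 2
G(11) = mex{1,1,0,0} = 2
G(12) = mex{2,1,1,0} = 3
G(13) = mex{2,1,1,1} = 0

0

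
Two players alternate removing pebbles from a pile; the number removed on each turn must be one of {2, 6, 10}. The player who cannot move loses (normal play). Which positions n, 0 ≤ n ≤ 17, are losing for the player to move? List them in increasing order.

n :  0  1  2  3  4  5  6  7  8  9 10 11 12 13 14 15 16 17
G :  0  0  1  1  0  0  1  1  0  0  1  1  0  0  1  1  0  0
P-positions are exactly the n with G(n) = 0.

0, 1, 4, 5, 8, 9, 12, 13, 16, 17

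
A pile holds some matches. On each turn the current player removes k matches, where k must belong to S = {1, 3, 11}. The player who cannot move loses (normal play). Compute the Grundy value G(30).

G(0) = 0
G(1) = mex{0} = 1
G(2) = mex{1} = 0
G(3) = mex{0,0} = 1
G(4) = mex{1,1} = 0
G(5) = mex{0,0} = 1
G(6) = mex{1,1} = 0
G(7) = mex{0,0} = 1
G(8) = mex{1,1} = 0
G(9) = mex{0,0} = 1
G(10) = mex{1,1} = 0
G(11) = mex{0,0,0} = 1
G(12) = mex{1,1,1} = 0
G(13) = mex{0,0,0} = 1
G(14) = mex{1,1,1} = 0
G(15) = mex{0,0,0} = 1
G(16) = mex{1,1,1} = 0
G(17) = mex{0,0,0} = 1
G(18) = mex{1,1,1} = 0
G(19) = mex{0,0,0} = 1
G(20) = mex{1,1,1} = 0
G(21) = mex{0,0,0} = 1
G(22) = mex{1,1,1} = 0
G(23) = mex{0,0,0} = 1
G(24) = mex{1,1,1} = 0
G(25) = mex{0,0,0} = 1
G(26) = mex{1,1,1} = 0
G(27) = mex{0,0,0} = 1
G(28) = mex{1,1,1} = 0
G(29) = mex{0,0,0} = 1
G(30) = mex{1,1,1} = 0

0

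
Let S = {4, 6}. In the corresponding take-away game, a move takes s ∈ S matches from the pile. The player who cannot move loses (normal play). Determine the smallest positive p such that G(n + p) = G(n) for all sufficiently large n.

G(0) = 0
G(1) = mex{} = 0
G(2) = mex{} = 0
G(3) = mex{} = 0
G(4) = mex{0} = 1
G(5) = mex{0} = 1
G(6) = mex{0,0} = 1
G(7) = mex{0,0} = 1
G(8) = mex{1,0} = 2
G(9) = mex{1,0} = 2
G(10) = mex{1,1} = 0
G(11) = mex{1,1} = 0
G(12) = mex{2,1} = 0
G(13) = mex{2,1} = 0
G(14) = mex{0,2} = 1
G(15) = mex{0,2} = 1
G(16) = mex{0,0} = 1
G(17) = mex{0,0} = 1
G(18) = mex{1,0} = 2
G(19) = mex{1,0} = 2
G(20) = mex{1,1} = 0
G(21) = mex{1,1} = 0
G(n+10) = G(n) holds for n = 0,…,5 (a full window of length max(S) = 6), so the sequence is purely periodic with period 10.

10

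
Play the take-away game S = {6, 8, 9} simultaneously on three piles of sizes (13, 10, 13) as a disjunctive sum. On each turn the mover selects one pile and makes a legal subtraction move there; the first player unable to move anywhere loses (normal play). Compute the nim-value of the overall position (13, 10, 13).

1

All piles use S = {6, 8, 9}:
n :  0  1  2  3  4  5  6  7  8  9 10 11 12 13
G :  0  0  0  0  0  0  1  1  1  1  1  1  2  2
Pile A: G(13) = 2.
Pile B: G(10) = 1.
Pile C: G(13) = 2.
Combined Grundy value = 2 ⊕ 1 ⊕ 2 = 1.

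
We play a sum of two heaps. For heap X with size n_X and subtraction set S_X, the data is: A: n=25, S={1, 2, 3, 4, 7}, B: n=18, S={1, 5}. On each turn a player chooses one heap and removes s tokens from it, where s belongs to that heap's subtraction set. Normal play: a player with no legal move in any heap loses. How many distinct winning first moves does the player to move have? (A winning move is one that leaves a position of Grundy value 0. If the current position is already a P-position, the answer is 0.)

0

Heap A, S = {1, 2, 3, 4, 7}:
G(0) = 0
G(1) = mex{0} = 1
G(2) = mex{1,0} = 2
G(3) = mex{2,1,0} = 3
G(4) = mex{3,2,1,0} = 4
G(5) = mex{4,3,2,1} = 0
G(6) = mex{0,4,3,2} = 1
G(7) = mex{1,0,4,3,0} = 2
G(8) = mex{2,1,0,4,1} = 3
G(9) = mex{3,2,1,0,2} = 4
G(10) = mex{4,3,2,1,3} = 0
G(11) = mex{0,4,3,2,4} = 1
G(12) = mex{1,0,4,3,0} = 2
G(13) = mex{2,1,0,4,1} = 3
G(14) = mex{3,2,1,0,2} = 4
G(15) = mex{4,3,2,1,3} = 0
G(16) = mex{0,4,3,2,4} = 1
G(17) = mex{1,0,4,3,0} = 2
G(18) = mex{2,1,0,4,1} = 3
G(19) = mex{3,2,1,0,2} = 4
G(20) = mex{4,3,2,1,3} = 0
G(21) = mex{0,4,3,2,4} = 1
G(22) = mex{1,0,4,3,0} = 2
G(23) = mex{2,1,0,4,1} = 3
G(24) = mex{3,2,1,0,2} = 4
G(25) = mex{4,3,2,1,3} = 0
G_A(25) = 0.
Heap B, S = {1, 5}:
G(0) = 0
G(1) = mex{0} = 1
G(2) = mex{1} = 0
G(3) = mex{0} = 1
G(4) = mex{1} = 0
G(5) = mex{0,0} = 1
G(6) = mex{1,1} = 0
G(7) = mex{0,0} = 1
G(8) = mex{1,1} = 0
G(9) = mex{0,0} = 1
G(10) = mex{1,1} = 0
G(11) = mex{0,0} = 1
G(12) = mex{1,1} = 0
G(13) = mex{0,0} = 1
G(14) = mex{1,1} = 0
G(15) = mex{0,0} = 1
G(16) = mex{1,1} = 0
G(17) = mex{0,0} = 1
G(18) = mex{1,1} = 0
G_B(18) = 0.
Combined Grundy value = 0 ⊕ 0 = 0.
A winning move leaves total XOR = 0, i.e. changes one component's Grundy value g to g ⊕ X where X is the current total.
Heap A: target g' = 0⊕0 = 0, but every legal move changes the Grundy value (mex property), so 0 moves.
Heap B: target g' = 0⊕0 = 0, but every legal move changes the Grundy value (mex property), so 0 moves.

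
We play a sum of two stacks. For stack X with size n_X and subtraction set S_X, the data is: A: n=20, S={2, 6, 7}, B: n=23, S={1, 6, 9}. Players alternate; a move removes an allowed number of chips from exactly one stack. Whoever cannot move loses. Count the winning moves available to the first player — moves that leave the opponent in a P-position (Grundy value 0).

Stack A, S = {2, 6, 7}:
n :  0  1  2  3  4  5  6  7  8  9 10 11 12 13 14 15 16 17 18 19 20
G :  0  0  1  1  0  0  1  1  2  0  3  1  2  0  0  1  1  0  0  1  1
G_A(20) = 1.
Stack B, S = {1, 6, 9}:
G(0) = 0
G(1) = mex{0} = 1
G(2) = mex{1} = 0
G(3) = mex{0} = 1
G(4) = mex{1} = 0
G(5) = mex{0} = 1
G(6) = mex{1,0} = 2
G(7) = mex{2,1} = 0
G(8) = mex{0,0} = 1
G(9) = mex{1,1,0} = 2
G(10) = mex{2,0,1} = 3
G(11) = mex{3,1,0} = 2
G(12) = mex{2,2,1} = 0
G(13) = mex{0,0,0} = 1
G(14) = mex{1,1,1} = 0
G(15) = mex{0,2,2} = 1
G(16) = mex{1,3,0} = 2
G(17) = mex{2,2,1} = 0
G(18) = mex{0,0,2} = 1
G(19) = mex{1,1,3} = 0
G(20) = mex{0,0,2} = 1
G(21) = mex{1,1,0} = 2
G(22) = mex{2,2,1} = 0
G(23) = mex{0,0,0} = 1
G_B(23) = 1.
Combined Grundy value = 1 ⊕ 1 = 0.
A winning move leaves total XOR = 0, i.e. changes one component's Grundy value g to g ⊕ X where X is the current total.
Stack A: target g' = 1⊕0 = 1, but every legal move changes the Grundy value (mex property), so 0 moves.
Stack B: target g' = 1⊕0 = 1, but every legal move changes the Grundy value (mex property), so 0 moves.

0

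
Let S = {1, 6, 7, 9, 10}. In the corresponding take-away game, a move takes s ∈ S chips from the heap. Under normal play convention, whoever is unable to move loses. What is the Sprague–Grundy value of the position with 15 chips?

G(0) = 0
G(1) = mex{0} = 1
G(2) = mex{1} = 0
G(3) = mex{0} = 1
G(4) = mex{1} = 0
G(5) = mex{0} = 1
G(6) = mex{1,0} = 2
G(7) = mex{2,1,0} = 3
G(8) = mex{3,0,1} = 2
G(9) = mex{2,1,0,0} = 3
G(10) = mex{3,0,1,1,0} = 2
G(11) = mex{2,1,0,0,1} = 3
G(12) = mex{3,2,1,1,0} = 4
G(13) = mex{4,3,2,0,1} = 5
G(14) = mex{5,2,3,1,0} = 4
G(15) = mex{4,3,2,2,1} = 0

0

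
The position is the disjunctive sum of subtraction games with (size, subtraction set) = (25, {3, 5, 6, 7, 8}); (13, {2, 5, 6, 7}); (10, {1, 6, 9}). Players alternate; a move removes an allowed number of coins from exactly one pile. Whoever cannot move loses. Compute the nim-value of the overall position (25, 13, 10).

2

Pile A, S = {3, 5, 6, 7, 8}:
n :  0  1  2  3  4  5  6  7  8  9 10 11 12 13 14 15 16 17 18 19 20 21 22 23 24 25
G :  0  0  0  1  1  1  2  2  2  3  3  0  0  0  1  1  1  2  2  2  3  3  0  0  0  1
G_A(25) = 1.
Pile B, S = {2, 5, 6, 7}:
n :  0  1  2  3  4  5  6  7  8  9 10 11 12 13
G :  0  0  1  1  0  2  1  3  2  2  3  3  0  0
G_B(13) = 0.
Pile C, S = {1, 6, 9}:
n :  0  1  2  3  4  5  6  7  8  9 10
G :  0  1  0  1  0  1  2  0  1  2  3
G_C(10) = 3.
Combined Grundy value = 1 ⊕ 0 ⊕ 3 = 2.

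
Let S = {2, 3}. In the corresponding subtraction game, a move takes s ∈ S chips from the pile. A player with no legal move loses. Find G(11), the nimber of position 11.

G(0) = 0
G(1) = mex{} = 0
G(2) = mex{0} = 1
G(3) = mex{0,0} = 1
G(4) = mex{1,0} = 2
G(5) = mex{1,1} = 0
G(6) = mex{2,1} = 0
G(7) = mex{0,2} = 1
G(8) = mex{0,0} = 1
G(9) = mex{1,0} = 2
G(10) = mex{1,1} = 0
G(11) = mex{2,1} = 0

0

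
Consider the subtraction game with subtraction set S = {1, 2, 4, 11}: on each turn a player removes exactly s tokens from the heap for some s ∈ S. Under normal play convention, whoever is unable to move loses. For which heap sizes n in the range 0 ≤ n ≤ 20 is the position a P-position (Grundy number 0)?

0, 3, 6, 9, 12, 15, 18

G(0) = 0
G(1) = mex{0} = 1
G(2) = mex{1,0} = 2
G(3) = mex{2,1} = 0
G(4) = mex{0,2,0} = 1
G(5) = mex{1,0,1} = 2
G(6) = mex{2,1,2} = 0
G(7) = mex{0,2,0} = 1
G(8) = mex{1,0,1} = 2
G(9) = mex{2,1,2} = 0
G(10) = mex{0,2,0} = 1
G(11) = mex{1,0,1,0} = 2
G(12) = mex{2,1,2,1} = 0
G(13) = mex{0,2,0,2} = 1
G(14) = mex{1,0,1,0} = 2
G(15) = mex{2,1,2,1} = 0
G(16) = mex{0,2,0,2} = 1
G(17) = mex{1,0,1,0} = 2
G(18) = mex{2,1,2,1} = 0
G(19) = mex{0,2,0,2} = 1
G(20) = mex{1,0,1,0} = 2
P-positions are exactly the n with G(n) = 0.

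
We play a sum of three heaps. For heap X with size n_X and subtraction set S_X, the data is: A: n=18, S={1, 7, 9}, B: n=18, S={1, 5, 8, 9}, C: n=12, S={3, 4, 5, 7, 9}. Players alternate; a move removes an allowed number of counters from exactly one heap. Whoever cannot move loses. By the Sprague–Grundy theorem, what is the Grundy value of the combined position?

Heap A, S = {1, 7, 9}:
n :  0  1  2  3  4  5  6  7  8  9 10 11 12 13 14 15 16 17 18
G :  0  1  0  1  0  1  0  1  0  1  0  1  0  1  0  1  0  1  0
G_A(18) = 0.
Heap B, S = {1, 5, 8, 9}:
n :  0  1  2  3  4  5  6  7  8  9 10 11 12 13 14 15 16 17 18
G :  0  1  0  1  0  1  0  1  2  3  2  3  2  3  2  3  0  1  0
G_B(18) = 0.
Heap C, S = {3, 4, 5, 7, 9}:
G(0) = 0
G(1) = mex{} = 0
G(2) = mex{} = 0
G(3) = mex{0} = 1
G(4) = mex{0,0} = 1
G(5) = mex{0,0,0} = 1
G(6) = mex{1,0,0} = 2
G(7) = mex{1,1,0,0} = 2
G(8) = mex{1,1,1,0} = 2
G(9) = mex{2,1,1,0,0} = 3
G(10) = mex{2,2,1,1,0} = 3
G(11) = mex{2,2,2,1,0} = 3
G(12) = mex{3,2,2,1,1} = 0
G_C(12) = 0.
Combined Grundy value = 0 ⊕ 0 ⊕ 0 = 0.

0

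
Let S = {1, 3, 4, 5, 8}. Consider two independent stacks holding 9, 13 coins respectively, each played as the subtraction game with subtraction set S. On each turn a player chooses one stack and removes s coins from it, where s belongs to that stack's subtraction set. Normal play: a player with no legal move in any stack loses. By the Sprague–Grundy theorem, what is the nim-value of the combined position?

All stacks use S = {1, 3, 4, 5, 8}:
n :  0  1  2  3  4  5  6  7  8  9 10 11 12 13
G :  0  1  0  1  2  3  2  3  4  0  1  0  1  2
Stack A: G(9) = 0.
Stack B: G(13) = 2.
Combined Grundy value = 0 ⊕ 2 = 2.

2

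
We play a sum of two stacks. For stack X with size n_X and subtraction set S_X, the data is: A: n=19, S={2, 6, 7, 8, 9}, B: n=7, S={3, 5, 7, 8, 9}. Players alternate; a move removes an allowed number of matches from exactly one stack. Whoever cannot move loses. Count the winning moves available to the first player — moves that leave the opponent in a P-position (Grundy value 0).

4

Stack A, S = {2, 6, 7, 8, 9}:
G(0) = 0
G(1) = mex{} = 0
G(2) = mex{0} = 1
G(3) = mex{0} = 1
G(4) = mex{1} = 0
G(5) = mex{1} = 0
G(6) = mex{0,0} = 1
G(7) = mex{0,0,0} = 1
G(8) = mex{1,1,0,0} = 2
G(9) = mex{1,1,1,0,0} = 2
G(10) = mex{2,0,1,1,0} = 3
G(11) = mex{2,0,0,1,1} = 3
G(12) = mex{3,1,0,0,1} = 2
G(13) = mex{3,1,1,0,0} = 2
G(14) = mex{2,2,1,1,0} = 3
G(15) = mex{2,2,2,1,1} = 0
G(16) = mex{3,3,2,2,1} = 0
G(17) = mex{0,3,3,2,2} = 1
G(18) = mex{0,2,3,3,2} = 1
G(19) = mex{1,2,2,3,3} = 0
G_A(19) = 0.
Stack B, S = {3, 5, 7, 8, 9}:
n : 0 1 2 3 4 5 6 7
G : 0 0 0 1 1 1 2 2
G_B(7) = 2.
Combined Grundy value = 0 ⊕ 2 = 2.
A winning move leaves total XOR = 0, i.e. changes one component's Grundy value g to g ⊕ X where X is the current total.
Stack A: need g' = 0⊕2 = 2. Options: 19−2→G=1, 19−6→G=2, 19−7→G=2, 19−8→G=3, 19−9→G=3. Hits: 2.
Stack B: need g' = 2⊕2 = 0. Options: 7−3→G=1, 7−5→G=0, 7−7→G=0. Hits: 2.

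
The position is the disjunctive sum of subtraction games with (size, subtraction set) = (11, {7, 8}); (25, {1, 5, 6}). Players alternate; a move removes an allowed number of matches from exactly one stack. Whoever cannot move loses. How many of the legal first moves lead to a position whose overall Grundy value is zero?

0

Stack A, S = {7, 8}:
G(0) = 0
G(1) = mex{} = 0
G(2) = mex{} = 0
G(3) = mex{} = 0
G(4) = mex{} = 0
G(5) = mex{} = 0
G(6) = mex{} = 0
G(7) = mex{0} = 1
G(8) = mex{0,0} = 1
G(9) = mex{0,0} = 1
G(10) = mex{0,0} = 1
G(11) = mex{0,0} = 1
G_A(11) = 1.
Stack B, S = {1, 5, 6}:
G(0) = 0
G(1) = mex{0} = 1
G(2) = mex{1} = 0
G(3) = mex{0} = 1
G(4) = mex{1} = 0
G(5) = mex{0,0} = 1
G(6) = mex{1,1,0} = 2
G(7) = mex{2,0,1} = 3
G(8) = mex{3,1,0} = 2
G(9) = mex{2,0,1} = 3
G(10) = mex{3,1,0} = 2
G(11) = mex{2,2,1} = 0
G(12) = mex{0,3,2} = 1
G(13) = mex{1,2,3} = 0
G(14) = mex{0,3,2} = 1
G(15) = mex{1,2,3} = 0
G(16) = mex{0,0,2} = 1
G(17) = mex{1,1,0} = 2
G(18) = mex{2,0,1} = 3
G(19) = mex{3,1,0} = 2
G(20) = mex{2,0,1} = 3
G(21) = mex{3,1,0} = 2
G(22) = mex{2,2,1} = 0
G(23) = mex{0,3,2} = 1
G(24) = mex{1,2,3} = 0
G(25) = mex{0,3,2} = 1
G_B(25) = 1.
Combined Grundy value = 1 ⊕ 1 = 0.
A winning move leaves total XOR = 0, i.e. changes one component's Grundy value g to g ⊕ X where X is the current total.
Stack A: target g' = 1⊕0 = 1, but every legal move changes the Grundy value (mex property), so 0 moves.
Stack B: target g' = 1⊕0 = 1, but every legal move changes the Grundy value (mex property), so 0 moves.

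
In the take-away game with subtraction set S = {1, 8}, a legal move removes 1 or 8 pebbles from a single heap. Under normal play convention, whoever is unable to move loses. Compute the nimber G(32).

1

G(0) = 0
G(1) = mex{0} = 1
G(2) = mex{1} = 0
G(3) = mex{0} = 1
G(4) = mex{1} = 0
G(5) = mex{0} = 1
G(6) = mex{1} = 0
G(7) = mex{0} = 1
G(8) = mex{1,0} = 2
G(9) = mex{2,1} = 0
G(10) = mex{0,0} = 1
G(11) = mex{1,1} = 0
G(12) = mex{0,0} = 1
G(13) = mex{1,1} = 0
G(14) = mex{0,0} = 1
G(15) = mex{1,1} = 0
G(16) = mex{0,2} = 1
G(17) = mex{1,0} = 2
G(18) = mex{2,1} = 0
G(19) = mex{0,0} = 1
G(20) = mex{1,1} = 0
G(21) = mex{0,0} = 1
G(22) = mex{1,1} = 0
G(23) = mex{0,0} = 1
G(24) = mex{1,1} = 0
G(25) = mex{0,2} = 1
G(26) = mex{1,0} = 2
G(27) = mex{2,1} = 0
G(28) = mex{0,0} = 1
G(29) = mex{1,1} = 0
G(30) = mex{0,0} = 1
G(31) = mex{1,1} = 0
G(32) = mex{0,0} = 1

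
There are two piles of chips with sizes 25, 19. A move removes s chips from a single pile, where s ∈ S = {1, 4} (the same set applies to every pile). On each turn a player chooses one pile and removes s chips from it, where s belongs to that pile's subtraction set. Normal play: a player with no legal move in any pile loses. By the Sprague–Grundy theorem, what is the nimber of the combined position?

2

All piles use S = {1, 4}:
n :  0  1  2  3  4  5  6  7  8  9 10 11 12 13 14 15 16 17 18 19 20 21 22 23 24 25
G :  0  1  0  1  2  0  1  0  1  2  0  1  0  1  2  0  1  0  1  2  0  1  0  1  2  0
Pile A: G(25) = 0.
Pile B: G(19) = 2.
Combined Grundy value = 0 ⊕ 2 = 2.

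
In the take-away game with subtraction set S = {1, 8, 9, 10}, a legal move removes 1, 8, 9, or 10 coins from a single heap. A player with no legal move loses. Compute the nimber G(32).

3

G(0) = 0
G(1) = mex{0} = 1
G(2) = mex{1} = 0
G(3) = mex{0} = 1
G(4) = mex{1} = 0
G(5) = mex{0} = 1
G(6) = mex{1} = 0
G(7) = mex{0} = 1
G(8) = mex{1,0} = 2
G(9) = mex{2,1,0} = 3
G(10) = mex{3,0,1,0} = 2
G(11) = mex{2,1,0,1} = 3
G(12) = mex{3,0,1,0} = 2
G(13) = mex{2,1,0,1} = 3
G(14) = mex{3,0,1,0} = 2
G(15) = mex{2,1,0,1} = 3
G(16) = mex{3,2,1,0} = 4
G(17) = mex{4,3,2,1} = 0
G(18) = mex{0,2,3,2} = 1
G(19) = mex{1,3,2,3} = 0
G(20) = mex{0,2,3,2} = 1
G(21) = mex{1,3,2,3} = 0
G(22) = mex{0,2,3,2} = 1
G(23) = mex{1,3,2,3} = 0
G(24) = mex{0,4,3,2} = 1
G(25) = mex{1,0,4,3} = 2
G(26) = mex{2,1,0,4} = 3
G(27) = mex{3,0,1,0} = 2
G(28) = mex{2,1,0,1} = 3
G(29) = mex{3,0,1,0} = 2
G(30) = mex{2,1,0,1} = 3
G(31) = mex{3,0,1,0} = 2
G(32) = mex{2,1,0,1} = 3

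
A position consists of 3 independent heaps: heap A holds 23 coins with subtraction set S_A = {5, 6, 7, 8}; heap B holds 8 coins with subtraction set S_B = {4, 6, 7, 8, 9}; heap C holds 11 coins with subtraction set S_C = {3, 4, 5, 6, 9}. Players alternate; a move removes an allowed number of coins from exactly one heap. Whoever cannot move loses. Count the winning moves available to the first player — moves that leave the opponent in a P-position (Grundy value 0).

Heap A, S = {5, 6, 7, 8}:
n :  0  1  2  3  4  5  6  7  8  9 10 11 12 13 14 15 16 17 18 19 20 21 22 23
G :  0  0  0  0  0  1  1  1  1  1  2  2  2  0  0  0  0  0  1  1  1  1  1  2
G_A(23) = 2.
Heap B, S = {4, 6, 7, 8, 9}:
n : 0 1 2 3 4 5 6 7 8
G : 0 0 0 0 1 1 1 1 2
G_B(8) = 2.
Heap C, S = {3, 4, 5, 6, 9}:
n :  0  1  2  3  4  5  6  7  8  9 10 11
G :  0  0  0  1  1  1  2  2  2  3  3  3
G_C(11) = 3.
Combined Grundy value = 2 ⊕ 2 ⊕ 3 = 3.
A winning move leaves total XOR = 0, i.e. changes one component's Grundy value g to g ⊕ X where X is the current total.
Heap A: need g' = 2⊕3 = 1. Options: 23−5→G=1, 23−6→G=0, 23−7→G=0, 23−8→G=0. Hits: 1.
Heap B: need g' = 2⊕3 = 1. Options: 8−4→G=1, 8−6→G=0, 8−7→G=0, 8−8→G=0. Hits: 1.
Heap C: need g' = 3⊕3 = 0. Options: 11−3→G=2, 11−4→G=2, 11−5→G=2, 11−6→G=1, 11−9→G=0. Hits: 1.

3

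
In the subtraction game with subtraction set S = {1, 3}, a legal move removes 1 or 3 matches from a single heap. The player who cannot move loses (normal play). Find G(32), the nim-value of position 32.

0

G(0) = 0
G(1) = mex{0} = 1
G(2) = mex{1} = 0
G(3) = mex{0,0} = 1
G(4) = mex{1,1} = 0
G(5) = mex{0,0} = 1
G(6) = mex{1,1} = 0
G(7) = mex{0,0} = 1
G(8) = mex{1,1} = 0
G(9) = mex{0,0} = 1
G(10) = mex{1,1} = 0
G(11) = mex{0,0} = 1
G(12) = mex{1,1} = 0
G(13) = mex{0,0} = 1
G(14) = mex{1,1} = 0
G(15) = mex{0,0} = 1
G(16) = mex{1,1} = 0
G(17) = mex{0,0} = 1
G(18) = mex{1,1} = 0
G(19) = mex{0,0} = 1
G(20) = mex{1,1} = 0
G(21) = mex{0,0} = 1
G(22) = mex{1,1} = 0
G(23) = mex{0,0} = 1
G(24) = mex{1,1} = 0
G(25) = mex{0,0} = 1
G(26) = mex{1,1} = 0
G(27) = mex{0,0} = 1
G(28) = mex{1,1} = 0
G(29) = mex{0,0} = 1
G(30) = mex{1,1} = 0
G(31) = mex{0,0} = 1
G(32) = mex{1,1} = 0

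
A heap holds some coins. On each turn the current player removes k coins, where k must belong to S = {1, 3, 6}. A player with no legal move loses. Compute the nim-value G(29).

0

G(0) = 0
G(1) = mex{0} = 1
G(2) = mex{1} = 0
G(3) = mex{0,0} = 1
G(4) = mex{1,1} = 0
G(5) = mex{0,0} = 1
G(6) = mex{1,1,0} = 2
G(7) = mex{2,0,1} = 3
G(8) = mex{3,1,0} = 2
G(9) = mex{2,2,1} = 0
G(10) = mex{0,3,0} = 1
G(11) = mex{1,2,1} = 0
G(12) = mex{0,0,2} = 1
G(13) = mex{1,1,3} = 0
G(14) = mex{0,0,2} = 1
G(15) = mex{1,1,0} = 2
G(16) = mex{2,0,1} = 3
G(17) = mex{3,1,0} = 2
G(18) = mex{2,2,1} = 0
G(19) = mex{0,3,0} = 1
G(20) = mex{1,2,1} = 0
G(21) = mex{0,0,2} = 1
G(22) = mex{1,1,3} = 0
G(23) = mex{0,0,2} = 1
G(24) = mex{1,1,0} = 2
G(25) = mex{2,0,1} = 3
G(26) = mex{3,1,0} = 2
G(27) = mex{2,2,1} = 0
G(28) = mex{0,3,0} = 1
G(29) = mex{1,2,1} = 0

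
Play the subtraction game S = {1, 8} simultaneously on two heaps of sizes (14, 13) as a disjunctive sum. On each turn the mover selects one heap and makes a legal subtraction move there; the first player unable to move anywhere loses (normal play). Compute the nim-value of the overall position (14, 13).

All heaps use S = {1, 8}:
G(0) = 0
G(1) = mex{0} = 1
G(2) = mex{1} = 0
G(3) = mex{0} = 1
G(4) = mex{1} = 0
G(5) = mex{0} = 1
G(6) = mex{1} = 0
G(7) = mex{0} = 1
G(8) = mex{1,0} = 2
G(9) = mex{2,1} = 0
G(10) = mex{0,0} = 1
G(11) = mex{1,1} = 0
G(12) = mex{0,0} = 1
G(13) = mex{1,1} = 0
G(14) = mex{0,0} = 1
Heap A: G(14) = 1.
Heap B: G(13) = 0.
Combined Grundy value = 1 ⊕ 0 = 1.

1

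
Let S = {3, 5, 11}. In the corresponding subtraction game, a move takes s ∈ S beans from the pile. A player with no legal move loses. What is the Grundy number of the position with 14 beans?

n :  0  1  2  3  4  5  6  7  8  9 10 11 12 13 14
G :  0  0  0  1  1  1  2  2  0  0  0  1  1  1  2

2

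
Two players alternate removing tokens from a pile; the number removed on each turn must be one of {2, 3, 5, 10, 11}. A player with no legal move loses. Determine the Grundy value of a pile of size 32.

G(0) = 0
G(1) = mex{} = 0
G(2) = mex{0} = 1
G(3) = mex{0,0} = 1
G(4) = mex{1,0} = 2
G(5) = mex{1,1,0} = 2
G(6) = mex{2,1,0} = 3
G(7) = mex{2,2,1} = 0
G(8) = mex{3,2,1} = 0
G(9) = mex{0,3,2} = 1
G(10) = mex{0,0,2,0} = 1
G(11) = mex{1,0,3,0,0} = 2
G(12) = mex{1,1,0,1,0} = 2
G(13) = mex{2,1,0,1,1} = 3
G(14) = mex{2,2,1,2,1} = 0
G(15) = mex{3,2,1,2,2} = 0
G(16) = mex{0,3,2,3,2} = 1
G(17) = mex{0,0,2,0,3} = 1
G(18) = mex{1,0,3,0,0} = 2
G(19) = mex{1,1,0,1,0} = 2
G(20) = mex{2,1,0,1,1} = 3
G(21) = mex{2,2,1,2,1} = 0
G(22) = mex{3,2,1,2,2} = 0
G(23) = mex{0,3,2,3,2} = 1
G(24) = mex{0,0,2,0,3} = 1
G(25) = mex{1,0,3,0,0} = 2
G(26) = mex{1,1,0,1,0} = 2
G(27) = mex{2,1,0,1,1} = 3
G(28) = mex{2,2,1,2,1} = 0
G(29) = mex{3,2,1,2,2} = 0
G(30) = mex{0,3,2,3,2} = 1
G(31) = mex{0,0,2,0,3} = 1
G(32) = mex{1,0,3,0,0} = 2

2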